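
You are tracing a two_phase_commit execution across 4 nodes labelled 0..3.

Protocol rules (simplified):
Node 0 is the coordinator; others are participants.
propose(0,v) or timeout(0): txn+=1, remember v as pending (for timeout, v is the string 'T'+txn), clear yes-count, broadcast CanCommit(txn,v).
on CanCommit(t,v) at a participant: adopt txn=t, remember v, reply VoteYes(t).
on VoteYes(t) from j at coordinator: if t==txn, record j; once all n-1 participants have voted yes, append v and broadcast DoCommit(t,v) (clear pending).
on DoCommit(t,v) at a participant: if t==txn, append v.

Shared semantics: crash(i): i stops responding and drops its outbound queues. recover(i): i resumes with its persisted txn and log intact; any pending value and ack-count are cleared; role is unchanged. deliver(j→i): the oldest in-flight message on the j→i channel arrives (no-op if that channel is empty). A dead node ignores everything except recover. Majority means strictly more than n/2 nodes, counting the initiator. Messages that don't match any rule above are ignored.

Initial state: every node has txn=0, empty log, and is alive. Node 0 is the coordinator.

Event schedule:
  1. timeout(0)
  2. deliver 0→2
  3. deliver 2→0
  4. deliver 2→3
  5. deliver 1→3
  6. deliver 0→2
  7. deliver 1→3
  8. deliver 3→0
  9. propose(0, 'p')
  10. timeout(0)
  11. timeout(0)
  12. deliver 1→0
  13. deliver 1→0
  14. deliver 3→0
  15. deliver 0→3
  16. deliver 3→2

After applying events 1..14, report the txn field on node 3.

0

1. timeout(0):  <0:coor t1 ->
2. deliver 0→2:  <2:part t1 ->
3. deliver 2→0:  nop
4. deliver 2→3:  nop
5. deliver 1→3:  nop
6. deliver 0→2:  nop
7. deliver 1→3:  nop
8. deliver 3→0:  nop
9. propose(0,'p'):  <0:coor t2 ->
10. timeout(0):  <0:coor t3 ->
11. timeout(0):  <0:coor t4 ->
12. deliver 1→0:  nop
13. deliver 1→0:  nop
14. deliver 3→0:  nop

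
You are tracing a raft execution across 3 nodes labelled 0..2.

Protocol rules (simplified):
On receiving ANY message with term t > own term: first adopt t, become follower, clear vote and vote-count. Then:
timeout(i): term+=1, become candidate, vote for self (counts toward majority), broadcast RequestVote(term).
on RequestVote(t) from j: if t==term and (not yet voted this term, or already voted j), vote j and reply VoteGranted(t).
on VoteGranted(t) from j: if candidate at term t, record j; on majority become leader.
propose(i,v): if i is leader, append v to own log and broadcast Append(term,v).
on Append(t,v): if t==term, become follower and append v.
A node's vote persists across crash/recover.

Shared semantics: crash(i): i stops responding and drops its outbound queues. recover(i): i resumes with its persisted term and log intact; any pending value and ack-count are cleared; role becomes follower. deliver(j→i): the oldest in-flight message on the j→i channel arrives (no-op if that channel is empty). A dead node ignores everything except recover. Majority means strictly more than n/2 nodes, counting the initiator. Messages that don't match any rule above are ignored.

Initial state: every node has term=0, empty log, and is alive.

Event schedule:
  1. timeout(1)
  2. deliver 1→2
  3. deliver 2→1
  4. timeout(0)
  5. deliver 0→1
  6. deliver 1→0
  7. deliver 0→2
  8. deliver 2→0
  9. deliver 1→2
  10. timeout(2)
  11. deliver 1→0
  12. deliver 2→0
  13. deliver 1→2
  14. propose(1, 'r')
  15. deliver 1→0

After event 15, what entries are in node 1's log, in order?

r

1. timeout(1):  <1:cand t1 ->
2. deliver 1→2:  <2:foll t1 ->
3. deliver 2→1:  <1:lead t1 ->
4. timeout(0):  <0:cand t1 ->
5. deliver 0→1:  nop
6. deliver 1→0:  nop
7. deliver 0→2:  nop
8. deliver 2→0:  nop
9. deliver 1→2:  nop
10. timeout(2):  <2:cand t2 ->
11. deliver 1→0:  nop
12. deliver 2→0:  <0:foll t2 ->
13. deliver 1→2:  nop
14. propose(1,'r'):  <1:lead t1 r>
15. deliver 1→0:  nop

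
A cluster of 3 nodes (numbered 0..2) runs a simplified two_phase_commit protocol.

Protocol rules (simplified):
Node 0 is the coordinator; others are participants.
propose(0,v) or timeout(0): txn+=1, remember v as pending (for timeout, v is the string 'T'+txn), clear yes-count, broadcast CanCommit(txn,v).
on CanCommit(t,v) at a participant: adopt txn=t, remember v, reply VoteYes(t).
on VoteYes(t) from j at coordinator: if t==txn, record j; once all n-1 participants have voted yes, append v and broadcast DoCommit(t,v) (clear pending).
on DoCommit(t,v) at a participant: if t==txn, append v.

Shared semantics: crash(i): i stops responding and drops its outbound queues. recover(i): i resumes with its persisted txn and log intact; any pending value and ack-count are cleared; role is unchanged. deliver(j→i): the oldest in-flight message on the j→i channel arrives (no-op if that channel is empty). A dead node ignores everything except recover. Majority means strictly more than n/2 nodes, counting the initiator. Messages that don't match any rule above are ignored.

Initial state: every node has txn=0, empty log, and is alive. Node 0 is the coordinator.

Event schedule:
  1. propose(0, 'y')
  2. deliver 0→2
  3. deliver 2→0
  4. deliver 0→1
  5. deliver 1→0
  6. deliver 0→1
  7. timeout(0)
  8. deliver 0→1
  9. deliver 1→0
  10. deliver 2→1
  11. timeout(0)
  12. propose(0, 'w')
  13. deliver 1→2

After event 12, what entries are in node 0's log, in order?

y

1. propose(0,'y'):  <0:coor t1 ->
2. deliver 0→2:  <2:part t1 ->
3. deliver 2→0:  nop
4. deliver 0→1:  <1:part t1 ->
5. deliver 1→0:  <0:coor t1 y>
6. deliver 0→1:  <1:part t1 y>
7. timeout(0):  <0:coor t2 y>
8. deliver 0→1:  <1:part t2 y>
9. deliver 1→0:  nop
10. deliver 2→1:  nop
11. timeout(0):  <0:coor t3 y>
12. propose(0,'w'):  <0:coor t4 y>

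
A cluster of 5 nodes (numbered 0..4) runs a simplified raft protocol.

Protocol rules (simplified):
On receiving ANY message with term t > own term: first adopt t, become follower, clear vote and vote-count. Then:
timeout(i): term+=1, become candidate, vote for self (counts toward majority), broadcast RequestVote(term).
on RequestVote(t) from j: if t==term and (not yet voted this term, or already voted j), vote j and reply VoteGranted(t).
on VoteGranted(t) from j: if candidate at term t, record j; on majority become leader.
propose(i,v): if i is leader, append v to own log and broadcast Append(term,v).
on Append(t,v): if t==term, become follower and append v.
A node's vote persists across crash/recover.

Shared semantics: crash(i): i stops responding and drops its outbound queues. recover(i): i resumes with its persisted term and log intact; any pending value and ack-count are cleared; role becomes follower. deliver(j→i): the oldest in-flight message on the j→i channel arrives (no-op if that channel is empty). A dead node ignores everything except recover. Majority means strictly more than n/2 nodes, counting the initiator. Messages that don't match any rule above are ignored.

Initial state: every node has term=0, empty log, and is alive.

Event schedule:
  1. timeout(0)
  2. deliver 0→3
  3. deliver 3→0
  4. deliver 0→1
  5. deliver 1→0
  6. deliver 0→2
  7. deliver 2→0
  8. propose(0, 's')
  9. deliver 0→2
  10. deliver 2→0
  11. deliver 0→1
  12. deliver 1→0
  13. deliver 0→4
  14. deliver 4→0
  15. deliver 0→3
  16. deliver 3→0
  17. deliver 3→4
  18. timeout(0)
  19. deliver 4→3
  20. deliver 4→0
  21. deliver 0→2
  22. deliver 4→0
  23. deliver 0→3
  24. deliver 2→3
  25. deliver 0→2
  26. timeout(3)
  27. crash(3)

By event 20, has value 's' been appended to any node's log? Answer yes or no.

yes

e1 timeout(0): 0[cand,t=1,-]
e2 deliver 0→3: 3[foll,t=1,-]
e3 deliver 3→0: ·
e4 deliver 0→1: 1[foll,t=1,-]
e5 deliver 1→0: 0[lead,t=1,-]
e6 deliver 0→2: 2[foll,t=1,-]
e7 deliver 2→0: ·
e8 propose(0,'s'): 0[lead,t=1,s]
e9 deliver 0→2: 2[foll,t=1,s]
e10 deliver 2→0: ·
e11 deliver 0→1: 1[foll,t=1,s]
e12 deliver 1→0: ·
e13 deliver 0→4: 4[foll,t=1,-]
e14 deliver 4→0: ·
e15 deliver 0→3: 3[foll,t=1,s]
e16 deliver 3→0: ·
e17 deliver 3→4: ·
e18 timeout(0): 0[cand,t=2,s]
e19 deliver 4→3: ·
e20 deliver 4→0: ·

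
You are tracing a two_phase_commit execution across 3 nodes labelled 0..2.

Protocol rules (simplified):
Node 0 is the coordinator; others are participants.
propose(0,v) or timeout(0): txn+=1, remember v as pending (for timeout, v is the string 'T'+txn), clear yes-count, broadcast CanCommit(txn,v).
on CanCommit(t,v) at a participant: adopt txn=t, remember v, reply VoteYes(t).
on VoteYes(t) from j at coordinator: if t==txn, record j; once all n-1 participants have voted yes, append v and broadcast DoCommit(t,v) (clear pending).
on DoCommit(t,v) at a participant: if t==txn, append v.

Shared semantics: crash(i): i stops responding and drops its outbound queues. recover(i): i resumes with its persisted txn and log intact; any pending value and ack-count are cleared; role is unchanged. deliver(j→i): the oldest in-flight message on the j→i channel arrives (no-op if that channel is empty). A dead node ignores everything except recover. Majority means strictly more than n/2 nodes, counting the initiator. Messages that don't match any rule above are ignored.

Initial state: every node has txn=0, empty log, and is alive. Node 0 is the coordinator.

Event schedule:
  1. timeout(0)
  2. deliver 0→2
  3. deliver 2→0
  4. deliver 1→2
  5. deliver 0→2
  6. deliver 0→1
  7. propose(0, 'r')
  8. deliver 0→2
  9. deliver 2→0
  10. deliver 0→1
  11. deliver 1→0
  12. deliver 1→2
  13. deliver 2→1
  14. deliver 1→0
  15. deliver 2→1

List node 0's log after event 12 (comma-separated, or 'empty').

empty

after 1 — timeout(0): n0:coor/t1/[-]
after 2 — deliver 0→2: n2:part/t1/[-]
after 3 — deliver 2→0: ·
after 4 — deliver 1→2: ·
after 5 — deliver 0→2: ·
after 6 — deliver 0→1: n1:part/t1/[-]
after 7 — propose(0,'r'): n0:coor/t2/[-]
after 8 — deliver 0→2: n2:part/t2/[-]
after 9 — deliver 2→0: ·
after 10 — deliver 0→1: n1:part/t2/[-]
after 11 — deliver 1→0: ·
after 12 — deliver 1→2: ·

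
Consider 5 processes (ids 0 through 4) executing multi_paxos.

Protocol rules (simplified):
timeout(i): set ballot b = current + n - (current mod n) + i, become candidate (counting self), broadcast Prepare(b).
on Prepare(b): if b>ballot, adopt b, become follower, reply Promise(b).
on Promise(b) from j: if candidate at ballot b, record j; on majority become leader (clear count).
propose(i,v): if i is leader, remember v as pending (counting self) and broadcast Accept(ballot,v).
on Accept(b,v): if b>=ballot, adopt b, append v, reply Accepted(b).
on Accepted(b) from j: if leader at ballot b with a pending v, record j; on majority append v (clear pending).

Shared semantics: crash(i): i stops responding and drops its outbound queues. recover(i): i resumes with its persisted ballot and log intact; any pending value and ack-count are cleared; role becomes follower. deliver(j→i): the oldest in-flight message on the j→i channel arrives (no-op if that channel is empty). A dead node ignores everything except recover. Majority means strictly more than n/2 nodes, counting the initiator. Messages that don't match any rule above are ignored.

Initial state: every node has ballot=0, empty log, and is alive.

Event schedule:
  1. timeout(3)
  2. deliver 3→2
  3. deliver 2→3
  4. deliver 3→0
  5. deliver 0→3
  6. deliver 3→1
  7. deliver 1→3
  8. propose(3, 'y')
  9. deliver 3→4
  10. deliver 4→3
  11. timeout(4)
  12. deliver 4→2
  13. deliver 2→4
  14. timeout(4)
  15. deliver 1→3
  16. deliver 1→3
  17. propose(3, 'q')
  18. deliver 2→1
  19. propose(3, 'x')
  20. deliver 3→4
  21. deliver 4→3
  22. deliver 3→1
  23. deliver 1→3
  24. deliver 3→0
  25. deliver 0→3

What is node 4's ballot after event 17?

e1 timeout(3): 3[cand,b=8,-]
e2 deliver 3→2: 2[foll,b=8,-]
e3 deliver 2→3: ·
e4 deliver 3→0: 0[foll,b=8,-]
e5 deliver 0→3: 3[lead,b=8,-]
e6 deliver 3→1: 1[foll,b=8,-]
e7 deliver 1→3: ·
e8 propose(3,'y'): ·
e9 deliver 3→4: 4[foll,b=8,-]
e10 deliver 4→3: ·
e11 timeout(4): 4[cand,b=14,-]
e12 deliver 4→2: 2[foll,b=14,-]
e13 deliver 2→4: ·
e14 timeout(4): 4[cand,b=19,-]
e15 deliver 1→3: ·
e16 deliver 1→3: ·
e17 propose(3,'q'): ·

19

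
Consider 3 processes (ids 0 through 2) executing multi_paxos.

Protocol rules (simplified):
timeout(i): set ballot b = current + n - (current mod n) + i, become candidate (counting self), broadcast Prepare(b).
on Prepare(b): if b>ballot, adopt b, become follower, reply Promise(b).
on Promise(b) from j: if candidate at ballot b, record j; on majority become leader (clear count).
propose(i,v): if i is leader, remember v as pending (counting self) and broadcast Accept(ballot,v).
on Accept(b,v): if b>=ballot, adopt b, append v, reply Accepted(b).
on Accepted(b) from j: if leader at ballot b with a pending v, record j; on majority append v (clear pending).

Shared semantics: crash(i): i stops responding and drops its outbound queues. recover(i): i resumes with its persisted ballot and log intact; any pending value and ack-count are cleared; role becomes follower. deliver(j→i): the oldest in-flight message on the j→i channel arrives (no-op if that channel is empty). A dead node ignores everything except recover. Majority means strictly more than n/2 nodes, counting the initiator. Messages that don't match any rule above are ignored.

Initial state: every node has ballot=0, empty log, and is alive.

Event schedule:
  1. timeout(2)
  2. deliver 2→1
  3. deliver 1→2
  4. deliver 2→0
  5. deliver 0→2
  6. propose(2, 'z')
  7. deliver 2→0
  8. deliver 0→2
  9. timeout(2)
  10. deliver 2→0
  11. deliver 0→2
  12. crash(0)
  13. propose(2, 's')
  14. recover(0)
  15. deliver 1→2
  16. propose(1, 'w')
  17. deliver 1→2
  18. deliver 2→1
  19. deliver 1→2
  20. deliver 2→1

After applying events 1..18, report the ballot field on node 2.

8

e1 timeout(2): 2[cand,b=5,-]
e2 deliver 2→1: 1[foll,b=5,-]
e3 deliver 1→2: 2[lead,b=5,-]
e4 deliver 2→0: 0[foll,b=5,-]
e5 deliver 0→2: ·
e6 propose(2,'z'): ·
e7 deliver 2→0: 0[foll,b=5,z]
e8 deliver 0→2: 2[lead,b=5,z]
e9 timeout(2): 2[cand,b=8,z]
e10 deliver 2→0: 0[foll,b=8,z]
e11 deliver 0→2: 2[lead,b=8,z]
e12 crash(0): 0[✗foll,b=8,z]
e13 propose(2,'s'): ·
e14 recover(0): 0[foll,b=8,z]
e15 deliver 1→2: ·
e16 propose(1,'w'): ·
e17 deliver 1→2: ·
e18 deliver 2→1: 1[foll,b=5,z]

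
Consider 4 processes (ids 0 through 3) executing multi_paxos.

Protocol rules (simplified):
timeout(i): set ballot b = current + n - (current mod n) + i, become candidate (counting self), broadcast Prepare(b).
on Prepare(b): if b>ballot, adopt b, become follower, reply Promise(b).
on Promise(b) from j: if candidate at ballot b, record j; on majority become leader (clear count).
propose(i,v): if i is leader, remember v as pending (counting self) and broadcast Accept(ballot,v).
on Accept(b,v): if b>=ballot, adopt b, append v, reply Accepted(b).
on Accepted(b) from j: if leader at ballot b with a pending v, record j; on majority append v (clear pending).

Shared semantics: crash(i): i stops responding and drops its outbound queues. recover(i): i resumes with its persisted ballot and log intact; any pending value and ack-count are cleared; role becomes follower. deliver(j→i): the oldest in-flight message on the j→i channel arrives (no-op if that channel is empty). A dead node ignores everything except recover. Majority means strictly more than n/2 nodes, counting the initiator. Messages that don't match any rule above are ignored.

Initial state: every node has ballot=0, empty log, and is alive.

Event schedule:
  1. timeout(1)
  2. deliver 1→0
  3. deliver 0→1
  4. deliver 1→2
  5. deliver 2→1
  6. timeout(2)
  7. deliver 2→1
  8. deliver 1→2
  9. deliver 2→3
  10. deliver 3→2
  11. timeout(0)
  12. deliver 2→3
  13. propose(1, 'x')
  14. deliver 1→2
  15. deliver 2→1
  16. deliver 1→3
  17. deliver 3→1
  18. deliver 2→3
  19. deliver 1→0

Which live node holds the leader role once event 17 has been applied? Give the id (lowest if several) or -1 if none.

2

1. timeout(1):  <1:cand b5 ->
2. deliver 1→0:  <0:foll b5 ->
3. deliver 0→1:  nop
4. deliver 1→2:  <2:foll b5 ->
5. deliver 2→1:  <1:lead b5 ->
6. timeout(2):  <2:cand b10 ->
7. deliver 2→1:  <1:foll b10 ->
8. deliver 1→2:  nop
9. deliver 2→3:  <3:foll b10 ->
10. deliver 3→2:  <2:lead b10 ->
11. timeout(0):  <0:cand b8 ->
12. deliver 2→3:  nop
13. propose(1,'x'):  nop
14. deliver 1→2:  nop
15. deliver 2→1:  nop
16. deliver 1→3:  nop
17. deliver 3→1:  nop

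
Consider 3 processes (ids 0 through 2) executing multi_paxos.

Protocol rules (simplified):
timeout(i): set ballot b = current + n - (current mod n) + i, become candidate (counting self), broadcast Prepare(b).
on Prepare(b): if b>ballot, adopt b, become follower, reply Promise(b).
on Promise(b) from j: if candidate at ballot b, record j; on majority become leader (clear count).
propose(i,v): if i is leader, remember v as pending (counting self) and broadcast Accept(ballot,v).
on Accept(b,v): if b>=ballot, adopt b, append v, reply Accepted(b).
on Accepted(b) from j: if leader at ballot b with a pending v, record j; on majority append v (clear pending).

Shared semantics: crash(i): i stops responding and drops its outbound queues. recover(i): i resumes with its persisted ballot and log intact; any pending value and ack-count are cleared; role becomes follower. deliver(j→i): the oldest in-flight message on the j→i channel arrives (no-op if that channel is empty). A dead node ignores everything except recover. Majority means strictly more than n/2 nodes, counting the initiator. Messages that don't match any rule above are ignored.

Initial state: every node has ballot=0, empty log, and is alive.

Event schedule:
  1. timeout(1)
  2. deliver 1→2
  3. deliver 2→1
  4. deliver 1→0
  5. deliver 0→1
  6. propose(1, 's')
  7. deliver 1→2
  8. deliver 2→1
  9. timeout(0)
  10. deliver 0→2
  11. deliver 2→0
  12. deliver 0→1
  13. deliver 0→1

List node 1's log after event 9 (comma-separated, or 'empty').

s

step 1 timeout(1): 1={cand,b=4,log=-}
step 2 deliver 1→2: 2={foll,b=4,log=-}
step 3 deliver 2→1: 1={lead,b=4,log=-}
step 4 deliver 1→0: 0={foll,b=4,log=-}
step 5 deliver 0→1: —
step 6 propose(1,'s'): —
step 7 deliver 1→2: 2={foll,b=4,log=s}
step 8 deliver 2→1: 1={lead,b=4,log=s}
step 9 timeout(0): 0={cand,b=6,log=-}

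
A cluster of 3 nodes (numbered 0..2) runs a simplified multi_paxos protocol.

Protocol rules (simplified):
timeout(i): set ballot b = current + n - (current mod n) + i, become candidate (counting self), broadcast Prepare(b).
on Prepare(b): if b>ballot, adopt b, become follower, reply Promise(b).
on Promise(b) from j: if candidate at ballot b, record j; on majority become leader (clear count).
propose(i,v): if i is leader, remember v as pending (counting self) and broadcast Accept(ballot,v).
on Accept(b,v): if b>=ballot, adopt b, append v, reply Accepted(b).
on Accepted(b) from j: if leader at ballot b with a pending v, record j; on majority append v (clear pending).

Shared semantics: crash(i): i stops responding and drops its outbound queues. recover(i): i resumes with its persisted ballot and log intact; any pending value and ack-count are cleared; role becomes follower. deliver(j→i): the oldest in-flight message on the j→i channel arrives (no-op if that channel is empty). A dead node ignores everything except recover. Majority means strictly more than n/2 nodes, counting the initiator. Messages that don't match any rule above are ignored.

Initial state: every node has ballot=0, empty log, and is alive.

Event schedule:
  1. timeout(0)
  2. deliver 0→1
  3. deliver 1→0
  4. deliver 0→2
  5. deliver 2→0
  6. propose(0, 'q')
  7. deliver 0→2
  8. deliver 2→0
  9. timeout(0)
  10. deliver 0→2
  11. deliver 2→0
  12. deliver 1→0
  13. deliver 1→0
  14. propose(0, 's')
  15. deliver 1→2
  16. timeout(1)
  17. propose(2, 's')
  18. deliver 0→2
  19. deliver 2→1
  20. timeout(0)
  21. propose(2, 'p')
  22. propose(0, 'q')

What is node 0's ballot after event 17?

e1 timeout(0): 0[cand,b=3,-]
e2 deliver 0→1: 1[foll,b=3,-]
e3 deliver 1→0: 0[lead,b=3,-]
e4 deliver 0→2: 2[foll,b=3,-]
e5 deliver 2→0: ·
e6 propose(0,'q'): ·
e7 deliver 0→2: 2[foll,b=3,q]
e8 deliver 2→0: 0[lead,b=3,q]
e9 timeout(0): 0[cand,b=6,q]
e10 deliver 0→2: 2[foll,b=6,q]
e11 deliver 2→0: 0[lead,b=6,q]
e12 deliver 1→0: ·
e13 deliver 1→0: ·
e14 propose(0,'s'): ·
e15 deliver 1→2: ·
e16 timeout(1): 1[cand,b=7,-]
e17 propose(2,'s'): ·

6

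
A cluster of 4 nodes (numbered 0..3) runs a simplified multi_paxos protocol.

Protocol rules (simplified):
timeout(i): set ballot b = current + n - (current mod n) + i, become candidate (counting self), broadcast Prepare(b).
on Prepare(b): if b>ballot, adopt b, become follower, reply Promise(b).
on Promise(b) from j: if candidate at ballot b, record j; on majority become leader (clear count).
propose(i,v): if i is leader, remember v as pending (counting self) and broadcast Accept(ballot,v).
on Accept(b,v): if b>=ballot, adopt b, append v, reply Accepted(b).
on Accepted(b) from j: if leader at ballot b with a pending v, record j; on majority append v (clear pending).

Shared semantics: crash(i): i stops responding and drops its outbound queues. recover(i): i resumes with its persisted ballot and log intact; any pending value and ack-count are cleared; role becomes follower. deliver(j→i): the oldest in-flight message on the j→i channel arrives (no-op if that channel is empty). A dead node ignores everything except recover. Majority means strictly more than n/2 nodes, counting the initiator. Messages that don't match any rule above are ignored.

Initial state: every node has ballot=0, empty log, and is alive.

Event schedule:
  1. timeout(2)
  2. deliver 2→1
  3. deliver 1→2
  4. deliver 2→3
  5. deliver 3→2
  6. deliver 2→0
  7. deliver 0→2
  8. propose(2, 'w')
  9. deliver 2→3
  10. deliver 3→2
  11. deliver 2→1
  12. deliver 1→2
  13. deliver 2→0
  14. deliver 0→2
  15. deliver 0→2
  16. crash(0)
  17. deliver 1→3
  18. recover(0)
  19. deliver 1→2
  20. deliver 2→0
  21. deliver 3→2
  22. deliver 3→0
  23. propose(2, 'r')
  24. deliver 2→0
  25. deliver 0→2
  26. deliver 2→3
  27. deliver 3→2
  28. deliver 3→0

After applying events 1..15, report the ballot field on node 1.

6

e1 timeout(2): 2[cand,b=6,-]
e2 deliver 2→1: 1[foll,b=6,-]
e3 deliver 1→2: ·
e4 deliver 2→3: 3[foll,b=6,-]
e5 deliver 3→2: 2[lead,b=6,-]
e6 deliver 2→0: 0[foll,b=6,-]
e7 deliver 0→2: ·
e8 propose(2,'w'): ·
e9 deliver 2→3: 3[foll,b=6,w]
e10 deliver 3→2: ·
e11 deliver 2→1: 1[foll,b=6,w]
e12 deliver 1→2: 2[lead,b=6,w]
e13 deliver 2→0: 0[foll,b=6,w]
e14 deliver 0→2: ·
e15 deliver 0→2: ·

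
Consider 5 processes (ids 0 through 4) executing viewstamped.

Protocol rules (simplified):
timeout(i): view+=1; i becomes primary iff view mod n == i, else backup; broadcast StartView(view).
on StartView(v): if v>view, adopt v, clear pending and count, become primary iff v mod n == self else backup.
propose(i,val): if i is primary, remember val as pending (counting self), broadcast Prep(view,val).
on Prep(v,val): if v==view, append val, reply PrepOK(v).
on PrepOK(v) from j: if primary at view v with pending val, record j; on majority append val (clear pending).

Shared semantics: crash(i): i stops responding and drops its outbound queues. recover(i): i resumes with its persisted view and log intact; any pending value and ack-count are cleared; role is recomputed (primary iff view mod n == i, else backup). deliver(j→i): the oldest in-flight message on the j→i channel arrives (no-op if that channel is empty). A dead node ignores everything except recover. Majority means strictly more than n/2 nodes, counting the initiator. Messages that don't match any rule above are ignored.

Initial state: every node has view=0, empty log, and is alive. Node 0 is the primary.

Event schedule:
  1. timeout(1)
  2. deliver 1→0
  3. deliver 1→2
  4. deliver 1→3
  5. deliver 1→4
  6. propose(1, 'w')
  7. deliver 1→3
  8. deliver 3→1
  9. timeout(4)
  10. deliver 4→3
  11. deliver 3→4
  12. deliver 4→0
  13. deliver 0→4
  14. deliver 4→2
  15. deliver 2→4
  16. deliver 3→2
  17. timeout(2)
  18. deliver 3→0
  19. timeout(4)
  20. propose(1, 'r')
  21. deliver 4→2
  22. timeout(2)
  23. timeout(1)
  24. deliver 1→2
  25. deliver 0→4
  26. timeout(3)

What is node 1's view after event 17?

1

[1] timeout(1) → N1(prim v1 [-])
[2] deliver 1→0 → N0(back v1 [-])
[3] deliver 1→2 → N2(back v1 [-])
[4] deliver 1→3 → N3(back v1 [-])
[5] deliver 1→4 → N4(back v1 [-])
[6] propose(1,'w') → ∅
[7] deliver 1→3 → N3(back v1 [w])
[8] deliver 3→1 → ∅
[9] timeout(4) → N4(back v2 [-])
[10] deliver 4→3 → N3(back v2 [w])
[11] deliver 3→4 → ∅
[12] deliver 4→0 → N0(back v2 [-])
[13] deliver 0→4 → ∅
[14] deliver 4→2 → N2(prim v2 [-])
[15] deliver 2→4 → ∅
[16] deliver 3→2 → ∅
[17] timeout(2) → N2(back v3 [-])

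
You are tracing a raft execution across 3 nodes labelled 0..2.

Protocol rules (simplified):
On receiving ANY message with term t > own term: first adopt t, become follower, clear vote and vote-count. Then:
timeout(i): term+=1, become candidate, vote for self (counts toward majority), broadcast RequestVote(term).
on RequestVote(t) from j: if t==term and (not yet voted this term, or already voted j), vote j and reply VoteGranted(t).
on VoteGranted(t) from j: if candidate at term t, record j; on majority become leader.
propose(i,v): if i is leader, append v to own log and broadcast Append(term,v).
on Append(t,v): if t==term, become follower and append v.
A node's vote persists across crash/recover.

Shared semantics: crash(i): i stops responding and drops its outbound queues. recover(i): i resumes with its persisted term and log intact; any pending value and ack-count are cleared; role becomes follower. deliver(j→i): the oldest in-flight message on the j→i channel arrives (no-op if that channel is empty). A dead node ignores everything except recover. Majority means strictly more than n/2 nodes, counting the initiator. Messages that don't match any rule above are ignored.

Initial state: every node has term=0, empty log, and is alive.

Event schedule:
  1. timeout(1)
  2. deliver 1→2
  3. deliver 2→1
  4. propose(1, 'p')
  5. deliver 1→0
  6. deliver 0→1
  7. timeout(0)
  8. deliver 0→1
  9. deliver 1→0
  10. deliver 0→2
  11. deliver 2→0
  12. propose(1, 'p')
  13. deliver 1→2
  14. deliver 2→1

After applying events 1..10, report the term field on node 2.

after 1 — timeout(1): n1:cand/t1/[-]
after 2 — deliver 1→2: n2:foll/t1/[-]
after 3 — deliver 2→1: n1:lead/t1/[-]
after 4 — propose(1,'p'): n1:lead/t1/[p]
after 5 — deliver 1→0: n0:foll/t1/[-]
after 6 — deliver 0→1: ·
after 7 — timeout(0): n0:cand/t2/[-]
after 8 — deliver 0→1: n1:foll/t2/[p]
after 9 — deliver 1→0: ·
after 10 — deliver 0→2: n2:foll/t2/[-]

2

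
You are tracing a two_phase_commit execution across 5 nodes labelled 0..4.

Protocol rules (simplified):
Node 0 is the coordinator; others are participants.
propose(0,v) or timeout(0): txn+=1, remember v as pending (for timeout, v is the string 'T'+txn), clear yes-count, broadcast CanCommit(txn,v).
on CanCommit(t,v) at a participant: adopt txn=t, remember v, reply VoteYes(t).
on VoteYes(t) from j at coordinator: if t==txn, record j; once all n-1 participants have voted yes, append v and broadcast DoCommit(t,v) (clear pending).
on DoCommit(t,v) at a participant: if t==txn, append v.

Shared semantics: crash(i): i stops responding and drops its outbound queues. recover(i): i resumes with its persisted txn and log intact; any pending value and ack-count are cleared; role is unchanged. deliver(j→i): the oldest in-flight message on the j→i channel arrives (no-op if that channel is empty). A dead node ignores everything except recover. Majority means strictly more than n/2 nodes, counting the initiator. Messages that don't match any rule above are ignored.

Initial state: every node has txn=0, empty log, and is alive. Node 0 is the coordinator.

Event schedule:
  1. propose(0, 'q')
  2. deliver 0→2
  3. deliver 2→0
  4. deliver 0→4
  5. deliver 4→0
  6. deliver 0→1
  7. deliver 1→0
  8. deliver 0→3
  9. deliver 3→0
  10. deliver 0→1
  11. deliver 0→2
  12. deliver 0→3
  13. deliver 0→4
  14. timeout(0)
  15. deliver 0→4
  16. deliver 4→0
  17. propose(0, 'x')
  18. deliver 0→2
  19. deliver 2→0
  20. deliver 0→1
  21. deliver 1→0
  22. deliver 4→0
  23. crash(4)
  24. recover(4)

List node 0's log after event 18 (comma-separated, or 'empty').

q

e1 propose(0,'q'): 0[coor,t=1,-]
e2 deliver 0→2: 2[part,t=1,-]
e3 deliver 2→0: ·
e4 deliver 0→4: 4[part,t=1,-]
e5 deliver 4→0: ·
e6 deliver 0→1: 1[part,t=1,-]
e7 deliver 1→0: ·
e8 deliver 0→3: 3[part,t=1,-]
e9 deliver 3→0: 0[coor,t=1,q]
e10 deliver 0→1: 1[part,t=1,q]
e11 deliver 0→2: 2[part,t=1,q]
e12 deliver 0→3: 3[part,t=1,q]
e13 deliver 0→4: 4[part,t=1,q]
e14 timeout(0): 0[coor,t=2,q]
e15 deliver 0→4: 4[part,t=2,q]
e16 deliver 4→0: ·
e17 propose(0,'x'): 0[coor,t=3,q]
e18 deliver 0→2: 2[part,t=2,q]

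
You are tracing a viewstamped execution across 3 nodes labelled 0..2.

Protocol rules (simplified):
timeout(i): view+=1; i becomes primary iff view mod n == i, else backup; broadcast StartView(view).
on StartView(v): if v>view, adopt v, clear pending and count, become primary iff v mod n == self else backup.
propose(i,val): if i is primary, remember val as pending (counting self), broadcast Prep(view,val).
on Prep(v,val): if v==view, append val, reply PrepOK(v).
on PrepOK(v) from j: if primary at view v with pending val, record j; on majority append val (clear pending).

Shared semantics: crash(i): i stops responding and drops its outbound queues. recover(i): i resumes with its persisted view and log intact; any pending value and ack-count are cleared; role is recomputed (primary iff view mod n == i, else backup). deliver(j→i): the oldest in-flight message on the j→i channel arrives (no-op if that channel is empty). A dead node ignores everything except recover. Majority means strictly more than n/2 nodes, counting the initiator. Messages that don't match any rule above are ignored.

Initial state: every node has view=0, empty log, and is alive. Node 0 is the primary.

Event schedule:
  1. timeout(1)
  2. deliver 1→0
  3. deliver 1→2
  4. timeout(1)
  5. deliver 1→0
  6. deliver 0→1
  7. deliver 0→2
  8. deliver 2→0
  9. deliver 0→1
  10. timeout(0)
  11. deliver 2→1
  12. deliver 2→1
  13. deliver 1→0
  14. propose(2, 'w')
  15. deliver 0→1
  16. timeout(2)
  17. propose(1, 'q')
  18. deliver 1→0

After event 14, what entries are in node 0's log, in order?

1. timeout(1):  <1:prim v1 ->
2. deliver 1→0:  <0:back v1 ->
3. deliver 1→2:  <2:back v1 ->
4. timeout(1):  <1:back v2 ->
5. deliver 1→0:  <0:back v2 ->
6. deliver 0→1:  nop
7. deliver 0→2:  nop
8. deliver 2→0:  nop
9. deliver 0→1:  nop
10. timeout(0):  <0:prim v3 ->
11. deliver 2→1:  nop
12. deliver 2→1:  nop
13. deliver 1→0:  nop
14. propose(2,'w'):  nop

empty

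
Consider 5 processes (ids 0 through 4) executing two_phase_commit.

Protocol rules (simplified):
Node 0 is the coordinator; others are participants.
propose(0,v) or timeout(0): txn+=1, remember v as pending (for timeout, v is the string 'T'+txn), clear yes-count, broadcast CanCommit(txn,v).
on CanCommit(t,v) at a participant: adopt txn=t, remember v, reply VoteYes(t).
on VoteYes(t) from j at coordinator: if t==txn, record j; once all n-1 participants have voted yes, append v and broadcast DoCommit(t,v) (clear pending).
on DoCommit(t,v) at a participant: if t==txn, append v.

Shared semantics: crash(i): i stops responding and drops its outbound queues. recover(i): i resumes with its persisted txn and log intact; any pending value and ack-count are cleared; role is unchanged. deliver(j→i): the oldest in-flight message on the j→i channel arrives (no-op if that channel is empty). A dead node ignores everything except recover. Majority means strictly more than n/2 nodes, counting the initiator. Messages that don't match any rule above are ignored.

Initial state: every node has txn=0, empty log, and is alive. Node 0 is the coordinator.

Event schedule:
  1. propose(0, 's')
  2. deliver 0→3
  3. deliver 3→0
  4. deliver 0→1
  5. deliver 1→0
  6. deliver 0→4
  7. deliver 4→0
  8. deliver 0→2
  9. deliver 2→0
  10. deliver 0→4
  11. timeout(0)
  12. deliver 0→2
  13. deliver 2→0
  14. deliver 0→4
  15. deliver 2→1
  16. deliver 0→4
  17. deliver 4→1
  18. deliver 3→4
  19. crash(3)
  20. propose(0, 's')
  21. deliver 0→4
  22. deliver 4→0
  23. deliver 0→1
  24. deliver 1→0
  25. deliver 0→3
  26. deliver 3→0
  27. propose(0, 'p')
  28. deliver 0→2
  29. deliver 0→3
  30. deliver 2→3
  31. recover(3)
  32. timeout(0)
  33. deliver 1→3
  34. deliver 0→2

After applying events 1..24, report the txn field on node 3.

1

step 1 propose(0,'s'): 0={coor,t=1,log=-}
step 2 deliver 0→3: 3={part,t=1,log=-}
step 3 deliver 3→0: —
step 4 deliver 0→1: 1={part,t=1,log=-}
step 5 deliver 1→0: —
step 6 deliver 0→4: 4={part,t=1,log=-}
step 7 deliver 4→0: —
step 8 deliver 0→2: 2={part,t=1,log=-}
step 9 deliver 2→0: 0={coor,t=1,log=s}
step 10 deliver 0→4: 4={part,t=1,log=s}
step 11 timeout(0): 0={coor,t=2,log=s}
step 12 deliver 0→2: 2={part,t=1,log=s}
step 13 deliver 2→0: —
step 14 deliver 0→4: 4={part,t=2,log=s}
step 15 deliver 2→1: —
step 16 deliver 0→4: —
step 17 deliver 4→1: —
step 18 deliver 3→4: —
step 19 crash(3): 3={✗part,t=1,log=-}
step 20 propose(0,'s'): 0={coor,t=3,log=s}
step 21 deliver 0→4: 4={part,t=3,log=s}
step 22 deliver 4→0: —
step 23 deliver 0→1: 1={part,t=1,log=s}
step 24 deliver 1→0: —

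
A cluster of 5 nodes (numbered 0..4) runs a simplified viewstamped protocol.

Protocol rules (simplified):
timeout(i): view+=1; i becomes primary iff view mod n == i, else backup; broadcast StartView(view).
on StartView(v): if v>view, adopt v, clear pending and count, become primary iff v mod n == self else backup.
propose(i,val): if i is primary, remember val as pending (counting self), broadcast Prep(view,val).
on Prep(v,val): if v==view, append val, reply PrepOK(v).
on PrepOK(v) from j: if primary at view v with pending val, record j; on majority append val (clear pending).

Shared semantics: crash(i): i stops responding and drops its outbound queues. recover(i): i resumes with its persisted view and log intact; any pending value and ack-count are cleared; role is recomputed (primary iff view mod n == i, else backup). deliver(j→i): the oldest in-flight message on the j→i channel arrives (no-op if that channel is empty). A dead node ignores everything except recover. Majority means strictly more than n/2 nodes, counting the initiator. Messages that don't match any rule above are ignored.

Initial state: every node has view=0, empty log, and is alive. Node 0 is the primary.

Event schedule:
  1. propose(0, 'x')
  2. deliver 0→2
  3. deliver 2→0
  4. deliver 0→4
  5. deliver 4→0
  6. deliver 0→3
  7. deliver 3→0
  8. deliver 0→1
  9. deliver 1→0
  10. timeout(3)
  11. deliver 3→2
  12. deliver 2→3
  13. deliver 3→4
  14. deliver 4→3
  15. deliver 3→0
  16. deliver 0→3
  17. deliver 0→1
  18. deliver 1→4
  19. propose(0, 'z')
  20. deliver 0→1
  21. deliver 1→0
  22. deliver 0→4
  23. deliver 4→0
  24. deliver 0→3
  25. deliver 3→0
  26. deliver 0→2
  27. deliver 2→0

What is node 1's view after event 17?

1. propose(0,'x'):  nop
2. deliver 0→2:  <2:back v0 x>
3. deliver 2→0:  nop
4. deliver 0→4:  <4:back v0 x>
5. deliver 4→0:  <0:prim v0 x>
6. deliver 0→3:  <3:back v0 x>
7. deliver 3→0:  nop
8. deliver 0→1:  <1:back v0 x>
9. deliver 1→0:  nop
10. timeout(3):  <3:back v1 x>
11. deliver 3→2:  <2:back v1 x>
12. deliver 2→3:  nop
13. deliver 3→4:  <4:back v1 x>
14. deliver 4→3:  nop
15. deliver 3→0:  <0:back v1 x>
16. deliver 0→3:  nop
17. deliver 0→1:  nop

0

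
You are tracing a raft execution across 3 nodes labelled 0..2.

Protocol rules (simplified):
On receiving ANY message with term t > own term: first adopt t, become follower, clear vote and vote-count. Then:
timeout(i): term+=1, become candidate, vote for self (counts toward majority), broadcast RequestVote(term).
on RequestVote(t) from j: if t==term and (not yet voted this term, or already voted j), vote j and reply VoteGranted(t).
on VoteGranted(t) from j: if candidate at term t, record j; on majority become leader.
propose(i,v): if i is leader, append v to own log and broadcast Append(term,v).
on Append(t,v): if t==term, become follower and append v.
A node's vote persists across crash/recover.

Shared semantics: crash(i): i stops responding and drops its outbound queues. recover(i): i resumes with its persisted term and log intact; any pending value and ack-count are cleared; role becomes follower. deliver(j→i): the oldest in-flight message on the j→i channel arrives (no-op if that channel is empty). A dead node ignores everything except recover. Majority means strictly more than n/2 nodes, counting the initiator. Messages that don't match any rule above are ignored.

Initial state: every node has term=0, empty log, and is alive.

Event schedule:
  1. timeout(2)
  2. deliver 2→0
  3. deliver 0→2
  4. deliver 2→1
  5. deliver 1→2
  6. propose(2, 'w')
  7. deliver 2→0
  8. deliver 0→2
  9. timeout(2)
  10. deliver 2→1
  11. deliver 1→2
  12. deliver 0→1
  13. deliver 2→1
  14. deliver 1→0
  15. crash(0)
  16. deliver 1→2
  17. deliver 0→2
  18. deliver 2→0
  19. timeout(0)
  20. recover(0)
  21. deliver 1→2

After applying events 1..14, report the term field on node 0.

1. timeout(2):  <2:cand t1 ->
2. deliver 2→0:  <0:foll t1 ->
3. deliver 0→2:  <2:lead t1 ->
4. deliver 2→1:  <1:foll t1 ->
5. deliver 1→2:  nop
6. propose(2,'w'):  <2:lead t1 w>
7. deliver 2→0:  <0:foll t1 w>
8. deliver 0→2:  nop
9. timeout(2):  <2:cand t2 w>
10. deliver 2→1:  <1:foll t1 w>
11. deliver 1→2:  nop
12. deliver 0→1:  nop
13. deliver 2→1:  <1:foll t2 w>
14. deliver 1→0:  nop

1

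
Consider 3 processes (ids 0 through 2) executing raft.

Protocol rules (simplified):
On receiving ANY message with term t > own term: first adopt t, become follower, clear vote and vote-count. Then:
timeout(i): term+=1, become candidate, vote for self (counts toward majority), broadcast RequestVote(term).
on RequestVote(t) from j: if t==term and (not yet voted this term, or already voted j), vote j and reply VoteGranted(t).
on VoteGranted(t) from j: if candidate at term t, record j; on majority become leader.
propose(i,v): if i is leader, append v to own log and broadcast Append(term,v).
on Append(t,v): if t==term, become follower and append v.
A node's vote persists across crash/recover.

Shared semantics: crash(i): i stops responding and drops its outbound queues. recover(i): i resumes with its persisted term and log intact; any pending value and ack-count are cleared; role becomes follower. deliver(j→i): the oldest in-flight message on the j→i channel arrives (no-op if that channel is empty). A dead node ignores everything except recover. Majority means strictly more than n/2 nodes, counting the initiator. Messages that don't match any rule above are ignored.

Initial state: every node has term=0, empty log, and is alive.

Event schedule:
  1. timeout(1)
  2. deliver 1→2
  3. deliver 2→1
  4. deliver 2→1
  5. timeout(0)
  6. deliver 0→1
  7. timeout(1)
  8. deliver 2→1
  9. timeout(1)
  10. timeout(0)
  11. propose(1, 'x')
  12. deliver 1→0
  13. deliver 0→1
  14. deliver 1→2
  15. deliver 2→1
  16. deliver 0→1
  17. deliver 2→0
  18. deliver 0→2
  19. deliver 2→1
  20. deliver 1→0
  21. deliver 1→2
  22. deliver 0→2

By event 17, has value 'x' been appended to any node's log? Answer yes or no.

step 1 timeout(1): 1={cand,t=1,log=-}
step 2 deliver 1→2: 2={foll,t=1,log=-}
step 3 deliver 2→1: 1={lead,t=1,log=-}
step 4 deliver 2→1: —
step 5 timeout(0): 0={cand,t=1,log=-}
step 6 deliver 0→1: —
step 7 timeout(1): 1={cand,t=2,log=-}
step 8 deliver 2→1: —
step 9 timeout(1): 1={cand,t=3,log=-}
step 10 timeout(0): 0={cand,t=2,log=-}
step 11 propose(1,'x'): —
step 12 deliver 1→0: —
step 13 deliver 0→1: —
step 14 deliver 1→2: 2={foll,t=2,log=-}
step 15 deliver 2→1: —
step 16 deliver 0→1: —
step 17 deliver 2→0: —

no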